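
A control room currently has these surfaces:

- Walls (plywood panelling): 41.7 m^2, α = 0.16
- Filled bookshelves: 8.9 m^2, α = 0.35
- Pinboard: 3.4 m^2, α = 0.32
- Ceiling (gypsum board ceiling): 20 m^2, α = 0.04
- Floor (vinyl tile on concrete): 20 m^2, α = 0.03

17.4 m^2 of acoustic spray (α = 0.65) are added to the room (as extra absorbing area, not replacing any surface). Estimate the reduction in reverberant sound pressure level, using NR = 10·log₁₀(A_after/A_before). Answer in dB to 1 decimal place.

2.8 dB

A_before = Σ Sᵢαᵢ = 41.7·0.16 + 8.9·0.35 + 3.4·0.32 + 20·0.04 + 20·0.03 = 12.275 sabins.
Added absorption = 17.4 × 0.65 = 11.310 sabins.
A_after = 12.275 + 11.310 = 23.585 sabins.
Reduction = 10 log₁₀(A_after/A_before) = 10 log₁₀(1.9214) = 2.8 dB.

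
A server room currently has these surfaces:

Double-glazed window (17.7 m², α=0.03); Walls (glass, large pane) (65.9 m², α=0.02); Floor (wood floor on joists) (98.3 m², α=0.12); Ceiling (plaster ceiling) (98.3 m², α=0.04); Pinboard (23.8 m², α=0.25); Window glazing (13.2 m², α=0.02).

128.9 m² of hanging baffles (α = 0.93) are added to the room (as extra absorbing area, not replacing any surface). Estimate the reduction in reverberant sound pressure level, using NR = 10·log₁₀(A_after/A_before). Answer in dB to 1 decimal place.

A_before = Σ Sᵢαᵢ = 17.7*0.03 + 65.9*0.02 + 98.3*0.12 + 98.3*0.04 + 23.8*0.25 + 13.2*0.02 = 23.791 sabins.
Treatment contributes 128.9·0.93 = 119.877 sabins.
New total A_after = 143.668 sabins.
NR = 10·log₁₀(143.668/23.791) = 7.8 dB.

7.8 dB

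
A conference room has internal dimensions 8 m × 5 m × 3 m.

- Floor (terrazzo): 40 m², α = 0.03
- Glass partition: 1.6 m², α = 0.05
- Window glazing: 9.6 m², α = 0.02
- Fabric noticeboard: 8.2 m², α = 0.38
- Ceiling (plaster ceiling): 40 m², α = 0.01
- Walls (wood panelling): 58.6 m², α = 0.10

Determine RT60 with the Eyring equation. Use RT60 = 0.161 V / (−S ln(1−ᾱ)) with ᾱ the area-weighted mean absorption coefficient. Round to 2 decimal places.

1.72 s

Total surface area S = 40 + 1.6 + 9.6 + 8.2 + 40 + 58.6 = 158.0 m².
Absorption A = 40·0.03 + 1.6·0.05 + 9.6·0.02 + 8.2·0.38 + 40·0.01 + 58.6·0.10 = 10.848 sabins.
ᾱ = 10.848 / 158.0 = 0.0687.
Eyring denominator: −S ln(1−ᾱ) = 11.245.
V = 8 × 5 × 3 = 120 m³.
RT60 = 0.161 × 120 / 11.245 = 1.72 s.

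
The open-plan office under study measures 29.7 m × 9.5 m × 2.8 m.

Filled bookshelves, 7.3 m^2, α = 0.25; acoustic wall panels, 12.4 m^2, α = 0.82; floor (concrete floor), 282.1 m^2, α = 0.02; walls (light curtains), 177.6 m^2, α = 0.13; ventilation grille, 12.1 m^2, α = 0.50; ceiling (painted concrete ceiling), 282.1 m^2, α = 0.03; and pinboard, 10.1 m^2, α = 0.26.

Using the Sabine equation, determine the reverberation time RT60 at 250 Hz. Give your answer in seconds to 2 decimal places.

A = Σ Sᵢαᵢ = 7.3×0.25 + 12.4×0.82 + 282.1×0.02 + 177.6×0.13 + 12.1×0.50 + 282.1×0.03 + 10.1×0.26 = 57.862 sabins.
Room volume: 790.02 m³.
RT60 = 0.161 · V / A = 0.161 × 790.02 / 57.862 = 2.20 s.

2.20 sec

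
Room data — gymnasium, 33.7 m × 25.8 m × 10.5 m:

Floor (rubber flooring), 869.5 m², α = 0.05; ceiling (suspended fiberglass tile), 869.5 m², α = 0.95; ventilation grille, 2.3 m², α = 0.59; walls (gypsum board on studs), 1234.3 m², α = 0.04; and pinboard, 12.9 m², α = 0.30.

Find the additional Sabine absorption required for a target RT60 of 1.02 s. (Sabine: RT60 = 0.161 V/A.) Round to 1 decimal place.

516.9 sabins

Total absorption A₁ = 869.5·0.05 + 869.5·0.95 + 2.3·0.59 + 1234.3·0.04 + 12.9·0.30
  = 43.475 + 826.025 + 1.357 + 49.372 + 3.870 = 924.099 m² sabins.
Target A₂ = 0.161·9129.33/1.02 = 1441.002 sabins (V = 9129.33 m³).
Additional absorption ΔA = 1441.002 − 924.099 = 516.9 sabins.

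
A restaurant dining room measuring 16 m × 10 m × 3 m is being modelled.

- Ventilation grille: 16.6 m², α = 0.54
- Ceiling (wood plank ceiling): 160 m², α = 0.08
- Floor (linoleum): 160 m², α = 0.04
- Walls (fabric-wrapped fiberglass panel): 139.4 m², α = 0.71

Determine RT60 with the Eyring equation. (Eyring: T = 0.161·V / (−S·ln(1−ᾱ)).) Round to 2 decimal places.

Total surface area S = 16.6 + 160 + 160 + 139.4 = 476.0 m².
Σ(Sᵢαᵢ) = 16.6×0.54 + 160×0.08 + 160×0.04 + 139.4×0.71 = 127.138.
Mean coefficient ᾱ = A/S = 0.2671.
−S·ln(1−ᾱ) = −476.0 × ln(1 − 0.2671) = 147.915.
V = 16 × 10 × 3 = 480 m³.
RT60 = 0.161 × 480 / 147.915 = 0.52 s.

0.52 seconds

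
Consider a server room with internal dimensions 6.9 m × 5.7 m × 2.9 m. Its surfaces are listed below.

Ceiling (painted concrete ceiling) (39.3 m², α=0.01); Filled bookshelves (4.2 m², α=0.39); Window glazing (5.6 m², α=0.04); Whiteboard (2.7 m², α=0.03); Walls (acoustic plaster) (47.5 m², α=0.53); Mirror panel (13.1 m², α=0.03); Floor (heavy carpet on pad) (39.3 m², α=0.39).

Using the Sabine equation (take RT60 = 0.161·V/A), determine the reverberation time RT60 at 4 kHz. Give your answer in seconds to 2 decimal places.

Total absorption A = 39.3×0.01 + 4.2×0.39 + 5.6×0.04 + 2.7×0.03 + 47.5×0.53 + 13.1×0.03 + 39.3×0.39
  = 0.393 + 1.638 + 0.224 + 0.081 + 25.175 + 0.393 + 15.327 = 43.231 m² sabins.
V = 6.9·5.7·2.9 = 114.057 m³.
Sabine: RT60 = 0.161 × 114.057 / 43.231 = 0.42 s.

0.42 s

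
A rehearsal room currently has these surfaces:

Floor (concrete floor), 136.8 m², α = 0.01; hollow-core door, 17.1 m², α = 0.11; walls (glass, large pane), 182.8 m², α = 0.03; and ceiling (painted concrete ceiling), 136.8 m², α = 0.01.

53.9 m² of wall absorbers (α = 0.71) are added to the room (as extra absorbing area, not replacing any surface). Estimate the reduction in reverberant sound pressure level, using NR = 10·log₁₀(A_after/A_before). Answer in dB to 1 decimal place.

6.8 dB

A_before = Σ Sᵢαᵢ = 136.8*0.01 + 17.1*0.11 + 182.8*0.03 + 136.8*0.01 = 10.101 sabins.
Added absorption = 53.9 × 0.71 = 38.269 sabins.
New total A_after = 48.370 sabins.
Reduction = 10 log₁₀(A_after/A_before) = 10 log₁₀(4.7886) = 6.8 dB.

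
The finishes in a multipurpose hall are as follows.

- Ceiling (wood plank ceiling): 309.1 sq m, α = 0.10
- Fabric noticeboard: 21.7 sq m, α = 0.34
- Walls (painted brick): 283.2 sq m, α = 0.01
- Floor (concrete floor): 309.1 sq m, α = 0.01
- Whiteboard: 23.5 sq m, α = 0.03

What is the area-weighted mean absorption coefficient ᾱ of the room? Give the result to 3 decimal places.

Total surface area S = 946.6 sq m.
A = 309.1·0.10 + 21.7·0.34 + 283.2·0.01 + 309.1·0.01 + 23.5·0.03 = 44.916 sabins.
ᾱ = 44.916 / 946.6 = 0.047.

0.047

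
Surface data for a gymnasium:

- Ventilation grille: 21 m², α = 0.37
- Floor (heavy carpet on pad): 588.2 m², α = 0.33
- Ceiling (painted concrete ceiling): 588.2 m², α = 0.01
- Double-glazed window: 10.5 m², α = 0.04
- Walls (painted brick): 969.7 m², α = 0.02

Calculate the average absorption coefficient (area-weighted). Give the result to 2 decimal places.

Total surface area S = 2177.6 m².
A = 21*0.37 + 588.2*0.33 + 588.2*0.01 + 10.5*0.04 + 969.7*0.02 = 227.572 sabins.
ᾱ = 227.572 / 2177.6 = 0.10.

0.10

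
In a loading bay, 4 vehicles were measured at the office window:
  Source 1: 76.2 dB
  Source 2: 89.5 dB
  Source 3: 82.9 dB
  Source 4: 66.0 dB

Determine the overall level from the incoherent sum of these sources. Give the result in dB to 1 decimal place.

Converting to relative power and adding: 10^(76.2/10) + 10^(89.5/10) + 10^(82.9/10) + 10^(66.0/10) = 1.132e+09.
Combined level = 10 log₁₀(1.132e+09) = 90.5 dB.

90.5 dB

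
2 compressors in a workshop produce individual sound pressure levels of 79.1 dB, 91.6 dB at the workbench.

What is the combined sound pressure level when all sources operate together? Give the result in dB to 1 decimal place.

91.8 dB

Converting to relative power and adding: 10^(79.1/10) + 10^(91.6/10) = 1.527e+09.
Back to dB: 10·log₁₀ Σ = 91.8 dB.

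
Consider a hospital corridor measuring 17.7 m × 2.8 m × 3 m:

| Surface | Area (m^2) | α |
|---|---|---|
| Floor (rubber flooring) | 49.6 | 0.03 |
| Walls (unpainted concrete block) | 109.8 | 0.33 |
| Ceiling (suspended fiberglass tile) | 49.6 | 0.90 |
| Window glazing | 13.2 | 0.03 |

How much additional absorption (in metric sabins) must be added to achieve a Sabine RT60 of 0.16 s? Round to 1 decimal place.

66.9 sabins

A₁ = Σ Sᵢαᵢ = 49.6×0.03 + 109.8×0.33 + 49.6×0.90 + 13.2×0.03 = 82.758 sabins.
Target A₂ = 0.161·148.68/0.16 = 149.609 sabins (V = 148.68 m³).
Shortfall: 149.609 − 82.758 = 66.9 sabins.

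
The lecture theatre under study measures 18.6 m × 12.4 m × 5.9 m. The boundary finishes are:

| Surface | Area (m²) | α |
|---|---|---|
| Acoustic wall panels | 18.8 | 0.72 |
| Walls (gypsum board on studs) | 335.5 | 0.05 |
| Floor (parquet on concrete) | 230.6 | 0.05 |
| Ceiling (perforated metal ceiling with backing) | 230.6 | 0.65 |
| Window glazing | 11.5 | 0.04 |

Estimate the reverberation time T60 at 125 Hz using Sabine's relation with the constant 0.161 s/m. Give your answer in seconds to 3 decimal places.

Equivalent absorption area: A = 18.8·0.72 + 335.5·0.05 + 230.6·0.05 + 230.6·0.65 + 11.5·0.04 = 192.191 m².
V = 18.6·12.4·5.9 = 1360.776 m³.
Sabine: RT60 = 0.161 × 1360.776 / 192.191 = 1.140 s.

1.140 sec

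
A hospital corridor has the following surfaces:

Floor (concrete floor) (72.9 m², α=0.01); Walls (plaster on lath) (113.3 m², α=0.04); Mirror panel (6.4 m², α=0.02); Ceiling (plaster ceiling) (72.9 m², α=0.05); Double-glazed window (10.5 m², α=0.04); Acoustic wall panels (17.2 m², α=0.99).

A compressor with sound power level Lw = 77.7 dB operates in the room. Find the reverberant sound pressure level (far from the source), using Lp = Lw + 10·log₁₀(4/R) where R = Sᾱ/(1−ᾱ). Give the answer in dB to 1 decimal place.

69.1 dB

Σ(Sᵢαᵢ) = 72.9·0.01 + 113.3·0.04 + 6.4·0.02 + 72.9·0.05 + 10.5·0.04 + 17.2·0.99 = 26.482; total area S = 293.2 m².
ᾱ = 0.0903, so room constant R = A/(1−ᾱ) = 29.111 m².
Lp = Lw + 10 log₁₀(4/R) = 77.7 -8.62 = 69.1 dB.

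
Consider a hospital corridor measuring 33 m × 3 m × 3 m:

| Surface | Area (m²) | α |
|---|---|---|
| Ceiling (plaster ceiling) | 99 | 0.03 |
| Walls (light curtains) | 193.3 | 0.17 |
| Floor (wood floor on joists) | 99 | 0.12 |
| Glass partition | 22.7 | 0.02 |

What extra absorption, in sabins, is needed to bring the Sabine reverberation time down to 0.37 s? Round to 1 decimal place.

Total absorption A₁ = 99·0.03 + 193.3·0.17 + 99·0.12 + 22.7·0.02
  = 2.970 + 32.861 + 11.880 + 0.454 = 48.165 m² sabins.
For T = 0.37 s, need A₂ = 0.161·V/T = 0.161·297/0.37 = 129.235 sabins.
Additional absorption ΔA = 129.235 − 48.165 = 81.1 sabins.

81.1 sabins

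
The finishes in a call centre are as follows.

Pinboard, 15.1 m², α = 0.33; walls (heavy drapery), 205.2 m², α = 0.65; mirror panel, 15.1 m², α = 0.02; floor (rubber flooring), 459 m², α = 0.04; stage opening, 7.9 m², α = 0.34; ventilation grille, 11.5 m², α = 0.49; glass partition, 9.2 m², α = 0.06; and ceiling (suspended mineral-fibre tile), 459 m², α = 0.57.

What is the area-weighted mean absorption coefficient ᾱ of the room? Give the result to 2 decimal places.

Total surface area S = 1182.0 m².
Σ(Sᵢαᵢ) = 15.1·0.33 + 205.2·0.65 + 15.1·0.02 + 459·0.04 + 7.9·0.34 + 11.5·0.49 + 9.2·0.06 + 459·0.57 = 427.528.
ᾱ = A/S = 0.36.

0.36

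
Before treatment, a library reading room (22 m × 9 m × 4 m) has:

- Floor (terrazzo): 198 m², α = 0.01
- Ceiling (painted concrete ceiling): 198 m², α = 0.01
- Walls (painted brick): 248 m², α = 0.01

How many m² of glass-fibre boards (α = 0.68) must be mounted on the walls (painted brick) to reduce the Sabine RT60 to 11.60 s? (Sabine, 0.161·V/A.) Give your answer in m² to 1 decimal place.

6.8

Summing Sᵢαᵢ: 1.980 + 1.980 + 2.480 → A₁ = 6.440 sabins.
Required A₂ = 0.161·792/11.60 = 10.992 sabins.
Absorption to add: 10.992 − 6.440 = 4.552 sabins.
Each m² of panel replacing the walls (painted brick) adds (0.68 − 0.01) = 0.67 sabins.
Panel area = 4.552 / 0.67 = 6.8 m².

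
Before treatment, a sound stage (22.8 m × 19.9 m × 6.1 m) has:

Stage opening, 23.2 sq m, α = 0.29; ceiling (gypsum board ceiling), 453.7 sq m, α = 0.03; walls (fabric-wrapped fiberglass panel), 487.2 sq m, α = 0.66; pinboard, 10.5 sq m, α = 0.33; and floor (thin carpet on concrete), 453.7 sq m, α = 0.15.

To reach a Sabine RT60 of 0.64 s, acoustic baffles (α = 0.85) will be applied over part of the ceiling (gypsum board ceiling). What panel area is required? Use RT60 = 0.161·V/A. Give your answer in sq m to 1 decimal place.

344.9

Summing Sᵢαᵢ: 6.728 + 13.611 + 321.552 + 3.465 + 68.055 → A₁ = 413.411 sabins.
V = 2767.692 m³. Target absorption A₂ = 0.161 × 2767.692 / 0.64 = 696.248 sabins.
Absorption to add: 696.248 − 413.411 = 282.837 sabins.
Net gain per sq m: Δα = 0.85 − 0.03 = 0.82.
Panel area = 282.837 / 0.82 = 344.9 sq m.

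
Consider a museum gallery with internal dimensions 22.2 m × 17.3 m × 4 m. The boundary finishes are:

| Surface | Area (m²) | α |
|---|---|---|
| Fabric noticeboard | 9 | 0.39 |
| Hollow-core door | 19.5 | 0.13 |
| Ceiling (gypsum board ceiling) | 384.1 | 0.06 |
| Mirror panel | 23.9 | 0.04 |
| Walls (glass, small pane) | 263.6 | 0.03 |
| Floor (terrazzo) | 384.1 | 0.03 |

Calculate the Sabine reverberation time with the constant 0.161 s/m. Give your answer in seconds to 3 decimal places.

4.999 seconds

Total absorption A = 9·0.39 + 19.5·0.13 + 384.1·0.06 + 23.9·0.04 + 263.6·0.03 + 384.1·0.03
  = 3.510 + 2.535 + 23.046 + 0.956 + 7.908 + 11.523 = 49.478 m² sabins.
Volume V = 22.2 × 17.3 × 4 = 1536.24 m³.
T = 0.161 V/A = 0.161·1536.24/49.478 = 4.999 s.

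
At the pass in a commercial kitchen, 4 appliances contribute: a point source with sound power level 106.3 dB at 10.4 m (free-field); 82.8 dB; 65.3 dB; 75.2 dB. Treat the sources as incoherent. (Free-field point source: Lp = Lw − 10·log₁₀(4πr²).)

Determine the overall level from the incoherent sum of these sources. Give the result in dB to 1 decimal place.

Source at 10.4 m: Lp = 106.3 − 10·log₁₀(4π·10.4²) = 106.3 − 10·log₁₀(1359.179) = 75.0 dB.
Σ 10^(Lᵢ/10) = 2.587e+08.
Combined level = 10 log₁₀(2.587e+08) = 84.1 dB.

84.1 dB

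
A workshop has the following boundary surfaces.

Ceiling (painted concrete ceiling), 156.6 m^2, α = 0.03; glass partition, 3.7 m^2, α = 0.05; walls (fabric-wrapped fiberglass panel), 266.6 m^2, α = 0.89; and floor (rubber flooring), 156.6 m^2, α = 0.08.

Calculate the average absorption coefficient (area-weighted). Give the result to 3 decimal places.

0.436

S = Σ Sᵢ = 156.6 + 3.7 + 266.6 + 156.6 = 583.5 m^2.
Σ(Sᵢαᵢ) = 156.6×0.03 + 3.7×0.05 + 266.6×0.89 + 156.6×0.08 = 254.685.
ᾱ = 254.685 / 583.5 = 0.436.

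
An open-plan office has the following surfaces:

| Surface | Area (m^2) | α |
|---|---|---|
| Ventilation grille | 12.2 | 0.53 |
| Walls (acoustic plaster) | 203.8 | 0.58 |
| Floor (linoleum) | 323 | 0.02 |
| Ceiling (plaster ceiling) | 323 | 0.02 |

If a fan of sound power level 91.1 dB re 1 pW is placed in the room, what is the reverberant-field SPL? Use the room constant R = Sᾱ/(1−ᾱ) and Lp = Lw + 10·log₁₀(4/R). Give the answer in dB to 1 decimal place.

75.0 dB

Σ(Sᵢαᵢ) = 12.2·0.53 + 203.8·0.58 + 323·0.02 + 323·0.02 = 137.590; total area S = 862.0 m^2.
ᾱ = 0.1596, so room constant R = A/(1−ᾱ) = 163.720 m^2.
Lp = 91.1 + 10·log₁₀(4/163.720) = 91.1 + (-16.12) = 75.0 dB.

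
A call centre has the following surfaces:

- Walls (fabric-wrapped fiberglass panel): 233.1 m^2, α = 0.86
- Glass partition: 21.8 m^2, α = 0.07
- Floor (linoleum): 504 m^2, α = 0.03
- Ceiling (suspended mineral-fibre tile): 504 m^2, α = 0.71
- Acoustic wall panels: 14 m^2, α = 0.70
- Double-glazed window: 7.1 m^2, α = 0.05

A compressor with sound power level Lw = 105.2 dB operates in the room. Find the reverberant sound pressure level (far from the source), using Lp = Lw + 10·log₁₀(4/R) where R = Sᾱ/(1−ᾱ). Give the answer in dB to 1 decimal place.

Σ(Sᵢαᵢ) = 233.1×0.86 + 21.8×0.07 + 504×0.03 + 504×0.71 + 14×0.70 + 7.1×0.05 = 585.107; total area S = 1284.0 m^2.
ᾱ = 0.4557, so room constant R = A/(1−ᾱ) = 1074.972 m^2.
Lp = Lw + 10 log₁₀(4/R) = 105.2 -24.29 = 80.9 dB.

80.9 dB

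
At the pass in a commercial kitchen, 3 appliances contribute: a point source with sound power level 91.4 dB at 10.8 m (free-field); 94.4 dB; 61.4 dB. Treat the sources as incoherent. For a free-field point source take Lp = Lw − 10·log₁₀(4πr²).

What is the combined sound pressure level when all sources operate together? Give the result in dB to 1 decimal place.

94.4 dB

Source at 10.8 m: Lp = 91.4 − 10·log₁₀(4π·10.8²) = 91.4 − 10·log₁₀(1465.741) = 59.7 dB.
Converting to relative power and adding: 10^(59.7/10) + 10^(94.4/10) + 10^(61.4/10) = 2.757e+09.
Combined level = 10 log₁₀(2.757e+09) = 94.4 dB.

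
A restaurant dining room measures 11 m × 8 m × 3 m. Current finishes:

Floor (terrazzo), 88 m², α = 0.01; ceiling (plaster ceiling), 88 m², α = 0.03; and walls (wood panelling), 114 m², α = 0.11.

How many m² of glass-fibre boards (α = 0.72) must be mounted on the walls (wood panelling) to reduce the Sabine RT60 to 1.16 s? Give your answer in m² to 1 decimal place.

33.7

Total absorption A₁ = 88·0.01 + 88·0.03 + 114·0.11
  = 0.880 + 2.640 + 12.540 = 16.060 m² sabins.
Required A₂ = 0.161·264/1.16 = 36.641 sabins.
Absorption to add: 36.641 − 16.060 = 20.581 sabins.
Each m² of panel replacing the walls (wood panelling) adds (0.72 − 0.11) = 0.61 sabins.
Area = ΔA/Δα = 20.581/0.61 = 33.7 m².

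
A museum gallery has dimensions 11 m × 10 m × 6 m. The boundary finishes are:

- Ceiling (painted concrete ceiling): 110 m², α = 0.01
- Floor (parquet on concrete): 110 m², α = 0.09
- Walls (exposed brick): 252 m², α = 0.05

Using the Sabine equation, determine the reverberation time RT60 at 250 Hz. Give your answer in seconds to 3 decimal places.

Summing Sᵢαᵢ: 1.100 + 9.900 + 12.600 → A = 23.600 sabins.
Volume V = 11 × 10 × 6 = 660 m³.
T = 0.161 V/A = 0.161·660/23.600 = 4.503 s.

4.503 seconds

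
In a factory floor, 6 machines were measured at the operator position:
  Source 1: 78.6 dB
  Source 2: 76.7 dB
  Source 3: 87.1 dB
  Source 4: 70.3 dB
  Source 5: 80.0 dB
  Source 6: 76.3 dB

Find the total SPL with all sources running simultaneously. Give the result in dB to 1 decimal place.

Sum in the linear (power) domain: Σ 10^(Lᵢ/10) = 10^(78.6/10) + 10^(76.7/10) + 10^(87.1/10) + 10^(70.3/10) + 10^(80.0/10) + 10^(76.3/10) = 7.855e+08.
Back to dB: 10·log₁₀ Σ = 89.0 dB.

89.0 dB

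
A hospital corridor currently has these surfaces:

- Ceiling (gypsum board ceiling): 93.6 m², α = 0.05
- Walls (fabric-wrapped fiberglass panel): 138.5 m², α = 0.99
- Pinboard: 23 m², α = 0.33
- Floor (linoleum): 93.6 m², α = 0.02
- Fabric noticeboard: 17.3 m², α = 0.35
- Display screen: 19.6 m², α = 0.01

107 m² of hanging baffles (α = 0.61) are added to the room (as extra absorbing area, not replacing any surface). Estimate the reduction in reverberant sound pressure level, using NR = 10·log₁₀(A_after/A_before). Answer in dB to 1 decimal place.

1.5 dB

Equivalent absorption area: A_before = 93.6×0.05 + 138.5×0.99 + 23×0.33 + 93.6×0.02 + 17.3×0.35 + 19.6×0.01 = 157.508 m².
Added absorption = 107 × 0.61 = 65.270 sabins.
A_after = 157.508 + 65.270 = 222.778 sabins.
Reduction = 10 log₁₀(A_after/A_before) = 10 log₁₀(1.4144) = 1.5 dB.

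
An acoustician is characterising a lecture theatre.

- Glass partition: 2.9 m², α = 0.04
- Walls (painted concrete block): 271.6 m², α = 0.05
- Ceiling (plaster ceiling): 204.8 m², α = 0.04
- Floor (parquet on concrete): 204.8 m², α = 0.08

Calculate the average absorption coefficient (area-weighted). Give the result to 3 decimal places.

0.056

Total surface area S = 684.1 m².
A = 2.9×0.04 + 271.6×0.05 + 204.8×0.04 + 204.8×0.08 = 38.272 sabins.
ᾱ = 38.272 / 684.1 = 0.056.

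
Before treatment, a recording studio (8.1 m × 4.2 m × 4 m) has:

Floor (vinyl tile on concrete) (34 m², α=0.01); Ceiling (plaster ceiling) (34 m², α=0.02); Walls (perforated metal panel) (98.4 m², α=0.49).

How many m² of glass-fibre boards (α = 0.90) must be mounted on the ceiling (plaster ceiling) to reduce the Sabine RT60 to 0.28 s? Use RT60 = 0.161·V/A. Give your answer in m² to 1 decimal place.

33.0

Summing Sᵢαᵢ: 0.340 + 0.680 + 48.216 → A₁ = 49.236 sabins.
V = 136.08 m³. Target absorption A₂ = 0.161 × 136.08 / 0.28 = 78.246 sabins.
Absorption to add: 78.246 − 49.236 = 29.010 sabins.
Each m² of panel replacing the ceiling (plaster ceiling) adds (0.90 − 0.02) = 0.88 sabins.
Area = ΔA/Δα = 29.010/0.88 = 33.0 m².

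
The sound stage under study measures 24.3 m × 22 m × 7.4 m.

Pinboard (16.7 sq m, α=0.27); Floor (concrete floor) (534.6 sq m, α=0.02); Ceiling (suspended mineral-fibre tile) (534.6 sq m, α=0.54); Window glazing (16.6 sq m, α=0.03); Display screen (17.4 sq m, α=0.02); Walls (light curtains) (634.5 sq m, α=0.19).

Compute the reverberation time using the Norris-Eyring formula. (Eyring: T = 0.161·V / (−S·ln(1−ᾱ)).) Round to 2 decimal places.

Total surface area S = 16.7 + 534.6 + 534.6 + 16.6 + 17.4 + 634.5 = 1754.4 sq m.
Absorption A = 16.7·0.27 + 534.6·0.02 + 534.6·0.54 + 16.6·0.03 + 17.4·0.02 + 634.5·0.19 = 425.286 sabins.
Mean coefficient ᾱ = A/S = 0.2424.
Eyring denominator: −S ln(1−ᾱ) = 487.021.
V = 24.3 × 22 × 7.4 = 3956.04 m³.
T = 0.161·V/[−S·ln(1−ᾱ)] = 0.161·3956.04/487.021 = 1.31 s.

1.31 s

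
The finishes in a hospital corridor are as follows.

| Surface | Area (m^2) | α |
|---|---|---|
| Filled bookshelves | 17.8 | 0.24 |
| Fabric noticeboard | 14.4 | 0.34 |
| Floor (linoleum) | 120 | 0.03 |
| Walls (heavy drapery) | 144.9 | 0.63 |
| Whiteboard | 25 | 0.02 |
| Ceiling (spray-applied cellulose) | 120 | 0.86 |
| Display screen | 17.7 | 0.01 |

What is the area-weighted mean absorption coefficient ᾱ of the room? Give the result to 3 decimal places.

0.452

S = Σ Sᵢ = 17.8 + 14.4 + 120 + 144.9 + 25 + 120 + 17.7 = 459.8 m^2.
A = 17.8×0.24 + 14.4×0.34 + 120×0.03 + 144.9×0.63 + 25×0.02 + 120×0.86 + 17.7×0.01 = 207.932 sabins.
ᾱ = A/S = 0.452.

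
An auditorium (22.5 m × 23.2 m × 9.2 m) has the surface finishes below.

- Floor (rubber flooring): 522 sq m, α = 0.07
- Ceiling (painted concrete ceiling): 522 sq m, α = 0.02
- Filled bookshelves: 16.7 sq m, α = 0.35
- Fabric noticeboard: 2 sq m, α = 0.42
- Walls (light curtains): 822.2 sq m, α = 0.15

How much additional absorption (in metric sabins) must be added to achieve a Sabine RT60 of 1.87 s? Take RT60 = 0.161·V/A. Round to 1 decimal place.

236.5 sabins

Equivalent absorption area: A₁ = 522·0.07 + 522·0.02 + 16.7·0.35 + 2·0.42 + 822.2·0.15 = 176.995 sq m.
Target A₂ = 0.161·4802.4/1.87 = 413.469 sabins (V = 4802.4 m³).
ΔA = A₂ − A₁ = 413.469 − 176.995 = 236.5 sabins.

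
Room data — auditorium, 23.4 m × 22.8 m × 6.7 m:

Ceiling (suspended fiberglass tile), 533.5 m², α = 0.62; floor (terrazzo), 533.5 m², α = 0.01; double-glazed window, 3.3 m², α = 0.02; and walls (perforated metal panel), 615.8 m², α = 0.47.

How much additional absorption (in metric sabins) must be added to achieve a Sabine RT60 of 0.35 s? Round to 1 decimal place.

1018.7 sabins

A₁ = Σ Sᵢαᵢ = 533.5×0.62 + 533.5×0.01 + 3.3×0.02 + 615.8×0.47 = 625.597 sabins.
For T = 0.35 s, need A₂ = 0.161·V/T = 0.161·3574.584/0.35 = 1644.309 sabins.
Shortfall: 1644.309 − 625.597 = 1018.7 sabins.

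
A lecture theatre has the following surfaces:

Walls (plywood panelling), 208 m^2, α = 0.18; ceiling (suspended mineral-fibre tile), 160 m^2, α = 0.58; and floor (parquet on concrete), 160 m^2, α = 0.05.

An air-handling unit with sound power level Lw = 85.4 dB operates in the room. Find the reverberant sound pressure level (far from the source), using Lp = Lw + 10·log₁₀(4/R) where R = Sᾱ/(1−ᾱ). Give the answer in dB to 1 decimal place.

68.7 dB

A = 138.240 sabins; S = 528.0 m^2.
ᾱ = 138.240/528.0 = 0.2618; R = Sᾱ/(1−ᾱ) = 138.240/(1−0.2618) = 187.266 m^2.
Lp = Lw + 10 log₁₀(4/R) = 85.4 -16.70 = 68.7 dB.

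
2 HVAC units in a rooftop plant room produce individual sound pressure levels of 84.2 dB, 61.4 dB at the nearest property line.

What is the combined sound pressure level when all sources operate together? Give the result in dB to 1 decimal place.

Sum in the linear (power) domain: Σ 10^(Lᵢ/10) = 10^(84.2/10) + 10^(61.4/10) = 2.644e+08.
L_total = 10·log₁₀(2.644e+08) = 84.2 dB.

84.2 dB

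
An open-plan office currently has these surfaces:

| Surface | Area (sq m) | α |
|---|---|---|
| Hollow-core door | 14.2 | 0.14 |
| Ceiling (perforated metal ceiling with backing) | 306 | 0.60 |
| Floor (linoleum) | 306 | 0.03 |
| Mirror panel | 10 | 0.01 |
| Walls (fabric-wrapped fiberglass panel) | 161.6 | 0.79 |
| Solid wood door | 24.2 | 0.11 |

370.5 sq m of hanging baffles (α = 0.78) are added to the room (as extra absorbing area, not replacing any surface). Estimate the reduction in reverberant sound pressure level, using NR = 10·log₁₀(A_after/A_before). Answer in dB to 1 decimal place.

Summing Sᵢαᵢ: 1.988 + 183.600 + 9.180 + 0.100 + 127.664 + 2.662 → A_before = 325.194 sabins.
Added absorption = 370.5 × 0.78 = 288.990 sabins.
A_after = 325.194 + 288.990 = 614.184 sabins.
NR = 10·log₁₀(614.184/325.194) = 2.8 dB.

2.8 dB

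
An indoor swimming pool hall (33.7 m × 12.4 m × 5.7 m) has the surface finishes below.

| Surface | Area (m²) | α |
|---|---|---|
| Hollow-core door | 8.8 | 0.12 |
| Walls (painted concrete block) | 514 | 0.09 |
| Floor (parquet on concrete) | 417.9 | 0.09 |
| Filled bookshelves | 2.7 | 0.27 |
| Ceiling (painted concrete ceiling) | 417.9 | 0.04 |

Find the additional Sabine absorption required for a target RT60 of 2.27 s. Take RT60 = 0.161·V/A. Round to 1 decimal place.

66.6 sabins

Equivalent absorption area: A₁ = 8.8·0.12 + 514·0.09 + 417.9·0.09 + 2.7·0.27 + 417.9·0.04 = 102.372 m².
For T = 2.27 s, need A₂ = 0.161·V/T = 0.161·2381.916/2.27 = 168.938 sabins.
Shortfall: 168.938 − 102.372 = 66.6 sabins.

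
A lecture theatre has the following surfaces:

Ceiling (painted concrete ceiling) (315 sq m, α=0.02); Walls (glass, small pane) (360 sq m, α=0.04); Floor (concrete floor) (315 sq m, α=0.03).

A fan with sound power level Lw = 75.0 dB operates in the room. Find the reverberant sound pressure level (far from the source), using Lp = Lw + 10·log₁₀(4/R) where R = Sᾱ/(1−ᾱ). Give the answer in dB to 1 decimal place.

66.1 dB

Σ(Sᵢαᵢ) = 315·0.02 + 360·0.04 + 315·0.03 = 30.150; total area S = 990.0 sq m.
ᾱ = 0.0305, so room constant R = A/(1−ᾱ) = 31.099 sq m.
Lp = 75.0 + 10·log₁₀(4/31.099) = 75.0 + (-8.91) = 66.1 dB.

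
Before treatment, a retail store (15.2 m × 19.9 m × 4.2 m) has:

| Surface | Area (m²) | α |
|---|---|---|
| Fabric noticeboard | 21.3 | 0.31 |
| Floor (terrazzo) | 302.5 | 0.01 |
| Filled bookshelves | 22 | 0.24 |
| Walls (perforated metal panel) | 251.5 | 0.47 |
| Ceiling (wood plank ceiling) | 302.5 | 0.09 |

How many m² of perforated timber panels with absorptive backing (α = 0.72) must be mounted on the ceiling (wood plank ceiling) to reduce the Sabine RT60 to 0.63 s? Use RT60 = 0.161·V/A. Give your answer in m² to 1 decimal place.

Equivalent absorption area: A₁ = 21.3·0.31 + 302.5·0.01 + 22·0.24 + 251.5·0.47 + 302.5·0.09 = 160.338 m².
Required A₂ = 0.161·1270.416/0.63 = 324.662 sabins.
Absorption to add: 324.662 − 160.338 = 164.324 sabins.
Net gain per m²: Δα = 0.72 − 0.09 = 0.63.
Panel area = 164.324 / 0.63 = 260.8 m².

260.8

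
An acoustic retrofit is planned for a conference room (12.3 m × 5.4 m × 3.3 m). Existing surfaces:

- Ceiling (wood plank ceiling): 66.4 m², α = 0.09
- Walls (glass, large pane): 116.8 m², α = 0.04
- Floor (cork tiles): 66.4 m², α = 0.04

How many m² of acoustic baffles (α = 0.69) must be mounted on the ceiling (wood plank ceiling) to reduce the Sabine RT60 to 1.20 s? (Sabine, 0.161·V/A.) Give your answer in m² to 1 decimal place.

26.8

Summing Sᵢαᵢ: 5.976 + 4.672 + 2.656 → A₁ = 13.304 sabins.
Required A₂ = 0.161·219.186/1.20 = 29.407 sabins.
ΔA needed = 29.407 − 13.304 = 16.103 sabins.
Each m² of panel replacing the ceiling (wood plank ceiling) adds (0.69 − 0.09) = 0.60 sabins.
Panel area = 16.103 / 0.60 = 26.8 m².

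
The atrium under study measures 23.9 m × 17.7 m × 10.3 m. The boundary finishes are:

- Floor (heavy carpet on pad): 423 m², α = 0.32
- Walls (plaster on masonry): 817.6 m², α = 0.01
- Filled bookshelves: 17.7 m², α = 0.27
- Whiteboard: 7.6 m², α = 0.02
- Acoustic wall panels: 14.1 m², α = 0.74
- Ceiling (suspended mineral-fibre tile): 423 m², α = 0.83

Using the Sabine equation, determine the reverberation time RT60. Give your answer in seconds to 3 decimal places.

1.376 seconds

A = Σ Sᵢαᵢ = 423×0.32 + 817.6×0.01 + 17.7×0.27 + 7.6×0.02 + 14.1×0.74 + 423×0.83 = 509.991 sabins.
V = 23.9·17.7·10.3 = 4357.209 m³.
RT60 = 0.161 · V / A = 0.161 × 4357.209 / 509.991 = 1.376 s.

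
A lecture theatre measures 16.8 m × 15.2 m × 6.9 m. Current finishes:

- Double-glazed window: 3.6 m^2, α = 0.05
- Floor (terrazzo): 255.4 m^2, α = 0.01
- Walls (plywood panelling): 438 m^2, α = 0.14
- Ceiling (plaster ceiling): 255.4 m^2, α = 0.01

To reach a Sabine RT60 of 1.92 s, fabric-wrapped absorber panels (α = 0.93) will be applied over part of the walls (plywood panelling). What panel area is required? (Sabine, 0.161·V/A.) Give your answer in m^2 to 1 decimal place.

Summing Sᵢαᵢ: 0.180 + 2.554 + 61.320 + 2.554 → A₁ = 66.608 sabins.
Required A₂ = 0.161·1761.984/1.92 = 147.750 sabins.
Absorption to add: 147.750 − 66.608 = 81.142 sabins.
Net gain per m^2: Δα = 0.93 − 0.14 = 0.79.
Panel area = 81.142 / 0.79 = 102.7 m^2.

102.7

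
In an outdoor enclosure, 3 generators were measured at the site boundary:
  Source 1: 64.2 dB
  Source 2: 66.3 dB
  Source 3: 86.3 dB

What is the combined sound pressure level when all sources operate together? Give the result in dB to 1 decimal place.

86.4 dB

Sum in the linear (power) domain: Σ 10^(Lᵢ/10) = 10^(64.2/10) + 10^(66.3/10) + 10^(86.3/10) = 4.335e+08.
Combined level = 10 log₁₀(4.335e+08) = 86.4 dB.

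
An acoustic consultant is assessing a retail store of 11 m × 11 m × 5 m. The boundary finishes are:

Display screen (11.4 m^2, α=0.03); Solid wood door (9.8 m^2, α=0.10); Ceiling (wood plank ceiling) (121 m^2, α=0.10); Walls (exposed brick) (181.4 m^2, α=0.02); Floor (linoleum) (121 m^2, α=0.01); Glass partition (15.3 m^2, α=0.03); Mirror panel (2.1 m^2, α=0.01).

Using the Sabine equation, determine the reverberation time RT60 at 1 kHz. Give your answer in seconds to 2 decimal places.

Summing Sᵢαᵢ: 0.342 + 0.980 + 12.100 + 3.628 + 1.210 + 0.459 + 0.021 → A = 18.740 sabins.
V = 11·11·5 = 605 m³.
T = 0.161 V/A = 0.161·605/18.740 = 5.20 s.

5.20 s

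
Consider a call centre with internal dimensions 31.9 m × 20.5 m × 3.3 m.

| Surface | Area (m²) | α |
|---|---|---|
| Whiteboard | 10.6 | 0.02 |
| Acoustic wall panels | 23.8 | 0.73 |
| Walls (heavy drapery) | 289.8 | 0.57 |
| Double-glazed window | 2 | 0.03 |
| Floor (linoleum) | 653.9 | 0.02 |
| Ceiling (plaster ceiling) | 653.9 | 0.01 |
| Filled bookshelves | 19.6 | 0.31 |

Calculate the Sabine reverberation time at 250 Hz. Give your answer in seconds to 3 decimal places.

Summing Sᵢαᵢ: 0.212 + 17.374 + 165.186 + 0.060 + 13.078 + 6.539 + 6.076 → A = 208.525 sabins.
Room volume: 2158.035 m³.
RT60 = 0.161 · V / A = 0.161 × 2158.035 / 208.525 = 1.666 s.

1.666 seconds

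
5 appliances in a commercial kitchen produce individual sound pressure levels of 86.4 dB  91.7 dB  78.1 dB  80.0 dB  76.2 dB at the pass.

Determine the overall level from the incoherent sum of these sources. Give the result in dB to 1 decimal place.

Converting to relative power and adding: 10^(86.4/10) + 10^(91.7/10) + 10^(78.1/10) + 10^(80.0/10) + 10^(76.2/10) = 2.122e+09.
Combined level = 10 log₁₀(2.122e+09) = 93.3 dB.

93.3 dB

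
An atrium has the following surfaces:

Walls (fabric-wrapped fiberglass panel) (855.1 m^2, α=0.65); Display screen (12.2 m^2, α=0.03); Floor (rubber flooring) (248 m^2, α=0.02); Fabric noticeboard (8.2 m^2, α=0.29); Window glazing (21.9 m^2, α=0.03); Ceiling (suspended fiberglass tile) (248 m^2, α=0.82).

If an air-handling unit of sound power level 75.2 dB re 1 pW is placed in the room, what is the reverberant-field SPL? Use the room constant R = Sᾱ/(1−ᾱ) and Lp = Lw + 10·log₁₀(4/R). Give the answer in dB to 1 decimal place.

Σ(Sᵢαᵢ) = 855.1·0.65 + 12.2·0.03 + 248·0.02 + 8.2·0.29 + 21.9·0.03 + 248·0.82 = 767.536; total area S = 1393.4 m^2.
ᾱ = 767.536/1393.4 = 0.5508; R = Sᾱ/(1−ᾱ) = 767.536/(1−0.5508) = 1708.673 m^2.
Lp = 75.2 + 10·log₁₀(4/1708.673) = 75.2 + (-26.31) = 48.9 dB.

48.9 dB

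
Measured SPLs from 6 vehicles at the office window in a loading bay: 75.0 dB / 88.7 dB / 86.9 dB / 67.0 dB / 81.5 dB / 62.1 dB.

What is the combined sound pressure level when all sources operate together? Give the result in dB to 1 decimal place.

91.5 dB

Σ 10^(Lᵢ/10) = 1.411e+09.
Combined level = 10 log₁₀(1.411e+09) = 91.5 dB.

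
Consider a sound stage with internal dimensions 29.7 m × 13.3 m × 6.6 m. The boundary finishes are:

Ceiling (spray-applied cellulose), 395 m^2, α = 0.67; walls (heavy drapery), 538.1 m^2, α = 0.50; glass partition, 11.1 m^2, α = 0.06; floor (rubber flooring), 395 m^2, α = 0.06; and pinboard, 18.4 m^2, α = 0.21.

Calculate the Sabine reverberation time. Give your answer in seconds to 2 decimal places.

Total absorption A = 395·0.67 + 538.1·0.50 + 11.1·0.06 + 395·0.06 + 18.4·0.21
  = 264.650 + 269.050 + 0.666 + 23.700 + 3.864 = 561.930 m^2 sabins.
Volume V = 29.7 × 13.3 × 6.6 = 2607.066 m³.
T = 0.161 V/A = 0.161·2607.066/561.930 = 0.75 s.

0.75 s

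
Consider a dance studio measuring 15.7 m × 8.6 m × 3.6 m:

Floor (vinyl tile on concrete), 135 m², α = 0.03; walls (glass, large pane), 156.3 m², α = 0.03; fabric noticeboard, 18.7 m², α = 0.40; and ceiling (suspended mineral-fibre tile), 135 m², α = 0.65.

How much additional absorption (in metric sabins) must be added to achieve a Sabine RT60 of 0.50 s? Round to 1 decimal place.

A₁ = Σ Sᵢαᵢ = 135·0.03 + 156.3·0.03 + 18.7·0.40 + 135·0.65 = 103.969 sabins.
For T = 0.50 s, need A₂ = 0.161·V/T = 0.161·486.072/0.50 = 156.515 sabins.
Shortfall: 156.515 − 103.969 = 52.5 sabins.

52.5 sabins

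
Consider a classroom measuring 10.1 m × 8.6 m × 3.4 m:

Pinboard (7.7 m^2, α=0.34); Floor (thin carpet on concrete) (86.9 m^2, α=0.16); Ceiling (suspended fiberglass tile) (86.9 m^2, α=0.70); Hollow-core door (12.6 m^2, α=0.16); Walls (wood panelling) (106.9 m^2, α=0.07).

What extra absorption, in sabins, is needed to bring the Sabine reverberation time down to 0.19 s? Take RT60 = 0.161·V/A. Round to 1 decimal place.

A₁ = Σ Sᵢαᵢ = 7.7*0.34 + 86.9*0.16 + 86.9*0.70 + 12.6*0.16 + 106.9*0.07 = 86.851 sabins.
Target A₂ = 0.161·295.324/0.19 = 250.248 sabins (V = 295.324 m³).
Additional absorption ΔA = 250.248 − 86.851 = 163.4 sabins.

163.4 sabins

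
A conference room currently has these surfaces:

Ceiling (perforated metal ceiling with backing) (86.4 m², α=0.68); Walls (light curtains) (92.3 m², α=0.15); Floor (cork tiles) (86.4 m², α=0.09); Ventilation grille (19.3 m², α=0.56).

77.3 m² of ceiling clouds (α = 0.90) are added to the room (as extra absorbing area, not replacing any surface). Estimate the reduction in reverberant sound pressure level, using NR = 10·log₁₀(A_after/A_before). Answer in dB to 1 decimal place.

A_before = Σ Sᵢαᵢ = 86.4*0.68 + 92.3*0.15 + 86.4*0.09 + 19.3*0.56 = 91.181 sabins.
Added absorption = 77.3 × 0.90 = 69.570 sabins.
A_after = 91.181 + 69.570 = 160.751 sabins.
Reduction = 10 log₁₀(A_after/A_before) = 10 log₁₀(1.7630) = 2.5 dB.

2.5 dB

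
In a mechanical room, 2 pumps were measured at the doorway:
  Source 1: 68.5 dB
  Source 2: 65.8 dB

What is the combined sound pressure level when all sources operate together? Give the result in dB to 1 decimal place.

Sum in the linear (power) domain: Σ 10^(Lᵢ/10) = 10^(68.5/10) + 10^(65.8/10) = 1.088e+07.
Combined level = 10 log₁₀(1.088e+07) = 70.4 dB.

70.4 dB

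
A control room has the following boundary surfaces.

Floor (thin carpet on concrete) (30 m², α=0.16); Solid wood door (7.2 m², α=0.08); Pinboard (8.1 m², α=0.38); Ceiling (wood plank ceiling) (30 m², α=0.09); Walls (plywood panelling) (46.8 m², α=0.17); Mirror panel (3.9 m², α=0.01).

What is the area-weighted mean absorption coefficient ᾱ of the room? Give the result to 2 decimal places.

0.15

Total surface area S = 126.0 m².
Σ(Sᵢαᵢ) = 30*0.16 + 7.2*0.08 + 8.1*0.38 + 30*0.09 + 46.8*0.17 + 3.9*0.01 = 19.149.
ᾱ = A/S = 0.15.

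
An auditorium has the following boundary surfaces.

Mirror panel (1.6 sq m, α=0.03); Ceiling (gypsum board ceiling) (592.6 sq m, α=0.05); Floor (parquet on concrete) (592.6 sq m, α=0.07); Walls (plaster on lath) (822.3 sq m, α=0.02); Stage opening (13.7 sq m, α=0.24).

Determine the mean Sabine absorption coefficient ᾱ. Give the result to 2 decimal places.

0.04

Total surface area S = 2022.8 sq m.
Weighted sum Σ Sα = 90.894.
ᾱ = 90.894 / 2022.8 = 0.04.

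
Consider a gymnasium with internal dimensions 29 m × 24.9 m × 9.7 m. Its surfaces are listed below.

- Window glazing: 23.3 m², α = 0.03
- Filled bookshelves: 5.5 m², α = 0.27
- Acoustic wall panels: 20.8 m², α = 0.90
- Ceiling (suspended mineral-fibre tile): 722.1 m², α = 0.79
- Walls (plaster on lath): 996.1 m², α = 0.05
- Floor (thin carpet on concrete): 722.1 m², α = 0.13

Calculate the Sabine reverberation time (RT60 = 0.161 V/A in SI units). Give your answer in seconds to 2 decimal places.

Total absorption A = 23.3·0.03 + 5.5·0.27 + 20.8·0.90 + 722.1·0.79 + 996.1·0.05 + 722.1·0.13
  = 0.699 + 1.485 + 18.720 + 570.459 + 49.805 + 93.873 = 735.041 m² sabins.
Volume V = 29 × 24.9 × 9.7 = 7004.37 m³.
T = 0.161 V/A = 0.161·7004.37/735.041 = 1.53 s.

1.53 sec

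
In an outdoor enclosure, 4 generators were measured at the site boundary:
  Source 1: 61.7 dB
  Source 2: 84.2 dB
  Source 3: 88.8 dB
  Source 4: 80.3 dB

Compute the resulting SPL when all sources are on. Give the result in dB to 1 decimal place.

Sum in the linear (power) domain: Σ 10^(Lᵢ/10) = 10^(61.7/10) + 10^(84.2/10) + 10^(88.8/10) + 10^(80.3/10) = 1.13e+09.
L_total = 10·log₁₀(1.13e+09) = 90.5 dB.

90.5 dB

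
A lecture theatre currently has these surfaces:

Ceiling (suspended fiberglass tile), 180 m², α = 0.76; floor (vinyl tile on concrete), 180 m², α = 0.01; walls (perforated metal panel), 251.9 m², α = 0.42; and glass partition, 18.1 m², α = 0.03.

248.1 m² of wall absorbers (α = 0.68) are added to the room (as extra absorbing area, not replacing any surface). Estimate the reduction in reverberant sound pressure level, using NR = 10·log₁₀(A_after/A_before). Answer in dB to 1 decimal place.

2.3 dB

A_before = Σ Sᵢαᵢ = 180·0.76 + 180·0.01 + 251.9·0.42 + 18.1·0.03 = 244.941 sabins.
Treatment contributes 248.1·0.68 = 168.708 sabins.
New total A_after = 413.649 sabins.
NR = 10·log₁₀(413.649/244.941) = 2.3 dB.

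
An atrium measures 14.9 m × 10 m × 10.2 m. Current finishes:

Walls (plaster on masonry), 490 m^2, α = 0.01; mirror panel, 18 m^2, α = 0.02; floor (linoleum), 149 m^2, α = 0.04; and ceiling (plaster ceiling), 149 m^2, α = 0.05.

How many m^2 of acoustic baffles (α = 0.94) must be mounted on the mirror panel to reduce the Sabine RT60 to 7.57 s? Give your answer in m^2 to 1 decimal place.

Equivalent absorption area: A₁ = 490·0.01 + 18·0.02 + 149·0.04 + 149·0.05 = 18.670 m^2.
V = 1519.8 m³. Target absorption A₂ = 0.161 × 1519.8 / 7.57 = 32.323 sabins.
Absorption to add: 32.323 − 18.670 = 13.653 sabins.
Each m^2 of panel replacing the mirror panel adds (0.94 − 0.02) = 0.92 sabins.
Panel area = 13.653 / 0.92 = 14.8 m^2.

14.8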